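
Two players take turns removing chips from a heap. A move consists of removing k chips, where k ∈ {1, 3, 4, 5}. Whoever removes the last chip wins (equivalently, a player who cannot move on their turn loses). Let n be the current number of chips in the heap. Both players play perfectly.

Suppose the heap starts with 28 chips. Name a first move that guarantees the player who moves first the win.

Work bottom-up. With no move the player to move loses. Otherwise the position is W if at least one move leads to an L position for the opponent, and L if every move leads to a W.
n=0: no move → L
n=1: →0(L), so W
n=2: →1(W) only, which is W, so L
n=3: →2(L), so W
n=4: →0(L), so W
n=5: →2(L), so W
n=6: →2(L), so W
n=7: →2(L), so W
n=8: →7(W), 5(W), 4(W), 3(W) — all W, so L
n=9: →8(L), so W
n=10: →9(W), 7(W), 6(W), 5(W) — all W, so L
n=11: →10(L), so W
n=12: →8(L), so W
n=13: →10(L), so W
n=14: →10(L), so W
n=15: →10(L), so W
n=16: →15(W), 13(W), 12(W), 11(W) — all W, so L
n=17: →16(L), so W
n=18: →17(W), 15(W), 14(W), 13(W) — all W, so L
n=19: →18(L), so W
n=20: →16(L), so W
n=21: →18(L), so W
n=22: →18(L), so W
n=23: →18(L), so W
n=24: →23(W), 21(W), 20(W), 19(W) — all W, so L
n=25: →24(L), so W
n=26: →25(W), 23(W), 22(W), 21(W) — all W, so L
n=27: →26(L), so W
n=28: →24(L), so W
From 28, the L positions reachable in one move are: 24.

Remove 4, leaving 24.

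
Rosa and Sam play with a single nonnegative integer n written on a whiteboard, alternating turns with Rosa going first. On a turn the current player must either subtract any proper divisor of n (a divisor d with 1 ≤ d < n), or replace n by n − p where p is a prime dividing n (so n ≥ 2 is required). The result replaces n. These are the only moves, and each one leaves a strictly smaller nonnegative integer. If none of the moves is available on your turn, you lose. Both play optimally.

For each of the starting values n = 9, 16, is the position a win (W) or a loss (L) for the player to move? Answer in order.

Label each position W (a win for the player to move) or L (a loss). A position with no legal move is L; any other position is W exactly when some move reaches an L, and L when every move reaches a W.
n=0: no move → L
n=1: no move → L
n=2: →0(L), so W
n=3: →0(L), so W
n=4: →2(W), 3(W) — all W, so L
n=5: →0(L), so W
n=6: →4(L), so W
n=7: →0(L), so W
n=8: →4(L), so W
n=9: →6(W), 8(W) — all W, so L
n=10: →9(L), so W
n=11: →0(L), so W
n=12: →9(L), so W
n=13: →0(L), so W
n=14: →7(W), 12(W), 13(W) — all W, so L
n=15: →14(L), so W
n=16: →14(L), so W

9: L, 16: W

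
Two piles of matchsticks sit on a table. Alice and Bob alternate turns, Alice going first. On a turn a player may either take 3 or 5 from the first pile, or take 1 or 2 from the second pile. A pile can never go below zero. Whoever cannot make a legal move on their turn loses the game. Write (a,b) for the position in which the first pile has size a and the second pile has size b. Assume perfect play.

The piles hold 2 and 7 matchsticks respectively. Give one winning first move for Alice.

Work bottom-up. With no move the player to move loses. Otherwise the position is W if at least one move leads to an L position for the opponent, and L if every move leads to a W.
No move ever increases a pile, so every position that can arise here has a ≤ 2 and b ≤ 7; it is enough to label the cells with 0 ≤ a ≤ 2 and 0 ≤ b ≤ 7.
Every move lowers a or b (never raises either), so fill the grid row by row in increasing a, and left to right within a row: each cell's successors are then already labelled.
      b=0  b=1  b=2  b=3  b=4  b=5  b=6  b=7
a=0:    L    W    W    L    W    W    L    W
a=1:    L    W    W    L    W    W    L    W
a=2:    L    W    W    L    W    W    L    W
Cells with no legal move (terminal, hence L): (0,0), (1,0), (2,0).
The remaining L cells, each justified by listing all of its moves:
(0,3): →(0,2)(W), (0,1)(W) — all W, so L
(0,6): →(0,5)(W), (0,4)(W) — all W, so L
(1,3): →(1,2)(W), (1,1)(W) — all W, so L
(1,6): →(1,5)(W), (1,4)(W) — all W, so L
(2,3): →(2,2)(W), (2,1)(W) — all W, so L
(2,6): →(2,5)(W), (2,4)(W) — all W, so L
Every other cell has at least one move into one of the L cells above, so it is W.
From (2,7), the L positions reachable in one move are: (2,6).

Move to (2,6).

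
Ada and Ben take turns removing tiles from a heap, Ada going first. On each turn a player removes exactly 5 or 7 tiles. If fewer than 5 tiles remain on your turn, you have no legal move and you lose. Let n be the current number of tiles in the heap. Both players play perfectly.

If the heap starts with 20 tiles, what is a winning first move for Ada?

Work bottom-up. With no move the player to move loses. Otherwise the position is W if at least one move leads to an L position for the opponent, and L if every move leads to a W.
n=0: no move → L
n=1: no move → L
n=2: no move → L
n=3: no move → L
n=4: no move → L
n=5: W (go to 0, an L position)
n=6: W (go to 1, an L position)
n=7: W (go to 2, an L position)
n=8: W (go to 3, an L position)
n=9: W (go to 4, an L position)
n=10: W (go to 3, an L position)
n=11: W (go to 4, an L position)
n=12: L (options 7(W), 5(W) are all W)
n=13: L (options 8(W), 6(W) are all W)
n=14: L (options 9(W), 7(W) are all W)
n=15: L (options 10(W), 8(W) are all W)
n=16: L (options 11(W), 9(W) are all W)
n=17: W (go to 12, an L position)
n=18: W (go to 13, an L position)
n=19: W (go to 14, an L position)
n=20: W (go to 15, an L position)
From 20, the L positions reachable in one move are: 15, 13. Any move reaching one of these is winning.

Remove 5, leaving 15.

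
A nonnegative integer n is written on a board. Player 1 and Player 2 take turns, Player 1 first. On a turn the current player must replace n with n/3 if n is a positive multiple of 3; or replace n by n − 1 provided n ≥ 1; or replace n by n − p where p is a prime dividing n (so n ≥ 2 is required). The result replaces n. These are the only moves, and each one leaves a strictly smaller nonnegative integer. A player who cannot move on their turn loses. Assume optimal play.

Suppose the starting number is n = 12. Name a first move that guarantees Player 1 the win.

Move to 4.

Work bottom-up. With no move the player to move loses. Otherwise the position is W if at least one move leads to an L position for the opponent, and L if every move leads to a W.
n=0: no move → L
n=1: W (go to 0, an L position)
n=2: W (go to 0, an L position)
n=3: W (go to 0, an L position)
n=4: L (options 2(W), 3(W) are all W)
n=5: W (go to 0, an L position)
n=6: W (go to 4, an L position)
n=7: W (go to 0, an L position)
n=8: L (options 6(W), 7(W) are all W)
n=9: W (go to 8, an L position)
n=10: W (go to 8, an L position)
n=11: W (go to 0, an L position)
n=12: W (go to 4, an L position)
From 12, the L positions reachable in one move are: 4.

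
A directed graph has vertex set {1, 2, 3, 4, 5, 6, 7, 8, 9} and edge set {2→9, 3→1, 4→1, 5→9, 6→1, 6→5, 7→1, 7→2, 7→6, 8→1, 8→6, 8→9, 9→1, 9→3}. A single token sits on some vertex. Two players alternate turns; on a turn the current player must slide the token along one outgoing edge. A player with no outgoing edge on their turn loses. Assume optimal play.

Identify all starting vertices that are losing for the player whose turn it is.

Use the standard recursion: the mover loses at a terminal position; elsewhere, the mover wins exactly when some move hands the opponent an L position.
Every edge goes from a vertex to one that appears earlier in the order 1, 3, 9, 5, 6, 2, 8, 4, 7, so processing vertices in that order labels each vertex after all of its successors.
1: no outgoing edge → L
3: can move to 1, which is L ⇒ W
9: can move to 1, which is L ⇒ W
5: the only move is to 9(W), a W ⇒ L
6: can move to 5, which is L ⇒ W
2: the only move is to 9(W), a W ⇒ L
8: can move to 1, which is L ⇒ W
4: can move to 1, which is L ⇒ W
7: can move to 2, which is L ⇒ W
Reading off the rows marked L gives the requested list; there are 3 such vertices.

1, 2, 5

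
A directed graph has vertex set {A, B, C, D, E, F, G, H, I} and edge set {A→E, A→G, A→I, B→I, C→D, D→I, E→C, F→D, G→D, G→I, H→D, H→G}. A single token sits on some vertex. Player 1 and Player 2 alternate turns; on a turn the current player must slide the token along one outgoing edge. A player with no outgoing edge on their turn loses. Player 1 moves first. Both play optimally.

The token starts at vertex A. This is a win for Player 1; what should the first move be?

Use the standard recursion: the mover loses at a terminal position; elsewhere, the mover wins exactly when some move hands the opponent an L position.
Every edge goes from a vertex to one that appears earlier in the order I, D, F, C, G, H, E, A, B, so processing vertices in that order labels each vertex after all of its successors.
I: no outgoing edge → L
D: →I(L), so W
F: →D(W) only, which is W, so L
C: →D(W) only, which is W, so L
G: →I(L), so W
H: →G(W), D(W) — all W, so L
E: →C(L), so W
A: →I(L), so W
B: →I(L), so W
From A, the L positions reachable in one move are: I.

Move to I.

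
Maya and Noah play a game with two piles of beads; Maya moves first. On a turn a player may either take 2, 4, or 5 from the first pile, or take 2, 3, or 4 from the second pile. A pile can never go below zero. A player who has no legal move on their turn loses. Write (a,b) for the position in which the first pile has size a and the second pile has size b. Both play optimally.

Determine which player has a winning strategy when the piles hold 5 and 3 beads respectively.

Maya wins.

Build the W/L table. Terminal = L. A non-terminal position is W if it has a move to some L; otherwise it is L.
No move ever increases a pile, so every position that can arise here has a ≤ 5 and b ≤ 3; it is enough to label the cells with 0 ≤ a ≤ 5 and 0 ≤ b ≤ 3.
Every move lowers a or b (never raises either), so fill the grid row by row in increasing a, and left to right within a row: each cell's successors are then already labelled.
      b=0  b=1  b=2  b=3
a=0:    L    L    W    W
a=1:    L    L    W    W
a=2:    W    W    L    L
a=3:    W    W    L    L
a=4:    W    W    W    W
a=5:    W    W    W    W
Cells with no legal move (terminal, hence L): (0,0), (0,1), (1,0), (1,1).
The remaining L cells, each justified by listing all of its moves:
(2,2): only reaches (0,2)(W), (2,0)(W), all W → L
(2,3): only reaches (0,3)(W), (2,1)(W), (2,0)(W), all W → L
(3,2): only reaches (1,2)(W), (3,0)(W), all W → L
(3,3): only reaches (1,3)(W), (3,1)(W), (3,0)(W), all W → L
Every other cell has at least one move into one of the L cells above, so it is W.
From (5,3) Maya can move to (3,3), reaching an L position.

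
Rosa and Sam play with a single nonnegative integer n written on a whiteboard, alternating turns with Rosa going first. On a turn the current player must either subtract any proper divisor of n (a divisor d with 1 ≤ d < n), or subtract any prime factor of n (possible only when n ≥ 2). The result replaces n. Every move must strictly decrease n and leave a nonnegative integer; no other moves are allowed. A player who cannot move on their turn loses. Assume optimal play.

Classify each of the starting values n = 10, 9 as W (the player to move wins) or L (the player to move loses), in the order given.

Build the W/L table. Terminal = L. A non-terminal position is W if it has a move to some L; otherwise it is L.
n=0: no move → L
n=1: no move → L
n=2: →0(L), so W
n=3: →0(L), so W
n=4: →2(W), 3(W) — all W, so L
n=5: →0(L), so W
n=6: →4(L), so W
n=7: →0(L), so W
n=8: →4(L), so W
n=9: →6(W), 8(W) — all W, so L
n=10: →9(L), so W

10: W, 9: L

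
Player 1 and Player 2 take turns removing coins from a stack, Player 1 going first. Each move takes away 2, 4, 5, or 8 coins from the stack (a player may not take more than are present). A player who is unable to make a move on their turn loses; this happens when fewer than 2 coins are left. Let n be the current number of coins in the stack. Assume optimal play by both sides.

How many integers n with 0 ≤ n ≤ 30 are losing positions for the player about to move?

10

Build the W/L table. Terminal = L. A non-terminal position is W if it has a move to some L; otherwise it is L.
n=0: no move → L
n=1: no move → L
n=2: →0(L), so W
n=3: →1(L), so W
n=4: →0(L), so W
n=5: →1(L), so W
n=6: →1(L), so W
n=7: →5(W), 3(W), 2(W) — all W, so L
n=8: →0(L), so W
n=9: →7(L), so W
n=10: →8(W), 6(W), 5(W), 2(W) — all W, so L
n=11: →7(L), so W
n=12: →10(L), so W
n=13: →11(W), 9(W), 8(W), 5(W) — all W, so L
n=14: →10(L), so W
n=15: →13(L), so W
n=16: →14(W), 12(W), 11(W), 8(W) — all W, so L
n=17: →13(L), so W
n=18: →16(L), so W
n=19: →17(W), 15(W), 14(W), 11(W) — all W, so L
n=20: →16(L), so W
n=21: →19(L), so W
n=22: →20(W), 18(W), 17(W), 14(W) — all W, so L
n=23: →19(L), so W
n=24: →22(L), so W
n=25: →23(W), 21(W), 20(W), 17(W) — all W, so L
n=26: →22(L), so W
n=27: →25(L), so W
n=28: →26(W), 24(W), 23(W), 20(W) — all W, so L
n=29: →25(L), so W
n=30: →28(L), so W
L entries with 0 ≤ n ≤ 30: n = 0, 1, 7, 10, 13, 16, 19, 22, 25, 28; that makes 10.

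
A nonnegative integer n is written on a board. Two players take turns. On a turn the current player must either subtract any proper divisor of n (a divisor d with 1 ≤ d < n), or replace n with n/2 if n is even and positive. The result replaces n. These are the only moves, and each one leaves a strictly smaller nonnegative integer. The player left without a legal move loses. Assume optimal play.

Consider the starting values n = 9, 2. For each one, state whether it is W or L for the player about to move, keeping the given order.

9: L, 2: W

Compute win/loss labels from the base case upward. A position with no move is L. Any other position is W if it can reach an L in one move, else L.
n=0: no move → L
n=1: no move → L
n=2: can move to 1, which is L ⇒ W
n=3: the only move is to 2(W), a W ⇒ L
n=4: can move to 3, which is L ⇒ W
n=5: the only move is to 4(W), a W ⇒ L
n=6: can move to 3, which is L ⇒ W
n=7: the only move is to 6(W), a W ⇒ L
n=8: can move to 7, which is L ⇒ W
n=9: moves to 6(W), 8(W); every one is W ⇒ L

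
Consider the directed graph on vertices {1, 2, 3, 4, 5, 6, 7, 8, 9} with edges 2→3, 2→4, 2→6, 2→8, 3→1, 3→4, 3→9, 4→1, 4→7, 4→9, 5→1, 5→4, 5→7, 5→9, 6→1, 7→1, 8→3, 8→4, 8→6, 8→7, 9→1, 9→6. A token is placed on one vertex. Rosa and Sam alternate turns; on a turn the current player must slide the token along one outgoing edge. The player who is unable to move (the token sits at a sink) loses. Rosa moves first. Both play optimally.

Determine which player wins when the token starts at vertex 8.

Sam wins.

Build the W/L table. Terminal = L. A non-terminal position is W if it has a move to some L; otherwise it is L.
Every edge goes from a vertex to one that appears earlier in the order 1, 6, 9, 7, 4, 3, 8, 5, 2, so processing vertices in that order labels each vertex after all of its successors.
1: no outgoing edge → L
6: reaches L-position 1 → W
9: reaches L-position 1 → W
7: reaches L-position 1 → W
4: reaches L-position 1 → W
3: reaches L-position 1 → W
8: only reaches 3(W), 4(W), 7(W), 6(W), all W → L
5: reaches L-position 1 → W
2: reaches L-position 8 → W
The starting position 8 is L: whatever Rosa does, the opponent receives a W position.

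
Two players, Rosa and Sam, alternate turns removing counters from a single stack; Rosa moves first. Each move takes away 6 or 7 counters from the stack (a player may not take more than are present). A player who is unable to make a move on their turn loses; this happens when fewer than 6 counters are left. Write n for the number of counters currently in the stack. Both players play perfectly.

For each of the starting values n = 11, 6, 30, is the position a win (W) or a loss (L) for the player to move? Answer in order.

11: W, 6: W, 30: L

Use the standard recursion: the mover loses at a terminal position; elsewhere, the mover wins exactly when some move hands the opponent an L position.
n=0: no move → L
n=1: no move → L
n=2: no move → L
n=3: no move → L
n=4: no move → L
n=5: no move → L
n=6: W (go to 0, an L position)
n=7: W (go to 1, an L position)
n=8: W (go to 2, an L position)
n=9: W (go to 3, an L position)
n=10: W (go to 4, an L position)
n=11: W (go to 5, an L position)
n=12: W (go to 5, an L position)
n=13: L (options 7(W), 6(W) are all W)
n=14: L (options 8(W), 7(W) are all W)
n=15: L (options 9(W), 8(W) are all W)
n=16: L (options 10(W), 9(W) are all W)
n=17: L (options 11(W), 10(W) are all W)
n=18: L (options 12(W), 11(W) are all W)
n=19: W (go to 13, an L position)
n=20: W (go to 14, an L position)
n=21: W (go to 15, an L position)
n=22: W (go to 16, an L position)
n=23: W (go to 17, an L position)
n=24: W (go to 18, an L position)
n=25: W (go to 18, an L position)
n=26: L (options 20(W), 19(W) are all W)
n=27: L (options 21(W), 20(W) are all W)
n=28: L (options 22(W), 21(W) are all W)
n=29: L (options 23(W), 22(W) are all W)
n=30: L (options 24(W), 23(W) are all W)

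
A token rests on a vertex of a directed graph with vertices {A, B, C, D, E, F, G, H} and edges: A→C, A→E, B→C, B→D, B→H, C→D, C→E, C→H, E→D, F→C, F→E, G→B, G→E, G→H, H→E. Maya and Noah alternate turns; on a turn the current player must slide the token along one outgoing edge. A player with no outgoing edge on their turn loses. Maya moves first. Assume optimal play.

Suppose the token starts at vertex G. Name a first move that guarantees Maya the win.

Build the W/L table. Terminal = L. A non-terminal position is W if it has a move to some L; otherwise it is L.
Every edge goes from a vertex to one that appears earlier in the order D, E, H, C, B, G, F, A, so processing vertices in that order labels each vertex after all of its successors.
D: no outgoing edge → L
E: W (go to D, an L position)
H: L (sole option E(W) is W)
C: W (go to H, an L position)
B: W (go to H, an L position)
G: W (go to H, an L position)
F: L (options C(W), E(W) are all W)
A: L (options C(W), E(W) are all W)
From G, the L positions reachable in one move are: H.

Move to H.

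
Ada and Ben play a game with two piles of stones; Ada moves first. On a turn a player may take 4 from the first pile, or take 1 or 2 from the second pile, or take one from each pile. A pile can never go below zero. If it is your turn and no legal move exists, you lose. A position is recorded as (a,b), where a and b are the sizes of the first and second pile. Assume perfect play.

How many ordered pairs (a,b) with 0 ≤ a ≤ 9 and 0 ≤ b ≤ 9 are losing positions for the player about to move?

Build the W/L table. Terminal = L. A non-terminal position is W if it has a move to some L; otherwise it is L.
Every move lowers a or b (never raises either), so fill the grid row by row in increasing a, and left to right within a row: each cell's successors are then already labelled.
      b=0  b=1  b=2  b=3  b=4  b=5  b=6  b=7  b=8  b=9
a=0:    L    W    W    L    W    W    L    W    W    L
a=1:    L    W    W    L    W    W    L    W    W    L
a=2:    L    W    W    L    W    W    L    W    W    L
a=3:    L    W    W    L    W    W    L    W    W    L
a=4:    W    W    L    W    W    L    W    W    L    W
a=5:    W    L    W    W    L    W    W    L    W    W
a=6:    W    L    W    W    L    W    W    L    W    W
a=7:    W    L    W    W    L    W    W    L    W    W
a=8:    L    W    W    L    W    W    L    W    W    L
a=9:    L    W    W    L    W    W    L    W    W    L
Cells with no legal move (terminal, hence L): (0,0), (1,0), (2,0), (3,0).
The remaining L cells, each justified by listing all of its moves:
(0,3): moves to (0,2)(W), (0,1)(W); every one is W ⇒ L
(0,6): moves to (0,5)(W), (0,4)(W); every one is W ⇒ L
(0,9): moves to (0,8)(W), (0,7)(W); every one is W ⇒ L
(1,3): moves to (1,2)(W), (1,1)(W), (0,2)(W); every one is W ⇒ L
(1,6): moves to (1,5)(W), (1,4)(W), (0,5)(W); every one is W ⇒ L
(1,9): moves to (1,8)(W), (1,7)(W), (0,8)(W); every one is W ⇒ L
(2,3): moves to (2,2)(W), (2,1)(W), (1,2)(W); every one is W ⇒ L
(2,6): moves to (2,5)(W), (2,4)(W), (1,5)(W); every one is W ⇒ L
(2,9): moves to (2,8)(W), (2,7)(W), (1,8)(W); every one is W ⇒ L
(3,3): moves to (3,2)(W), (3,1)(W), (2,2)(W); every one is W ⇒ L
(3,6): moves to (3,5)(W), (3,4)(W), (2,5)(W); every one is W ⇒ L
(3,9): moves to (3,8)(W), (3,7)(W), (2,8)(W); every one is W ⇒ L
(4,2): moves to (0,2)(W), (4,1)(W), (4,0)(W), (3,1)(W); every one is W ⇒ L
(4,5): moves to (0,5)(W), (4,4)(W), (4,3)(W), (3,4)(W); every one is W ⇒ L
(4,8): moves to (0,8)(W), (4,7)(W), (4,6)(W), (3,7)(W); every one is W ⇒ L
(5,1): moves to (1,1)(W), (5,0)(W), (4,0)(W); every one is W ⇒ L
(5,4): moves to (1,4)(W), (5,3)(W), (5,2)(W), (4,3)(W); every one is W ⇒ L
(5,7): moves to (1,7)(W), (5,6)(W), (5,5)(W), (4,6)(W); every one is W ⇒ L
(6,1): moves to (2,1)(W), (6,0)(W), (5,0)(W); every one is W ⇒ L
(6,4): moves to (2,4)(W), (6,3)(W), (6,2)(W), (5,3)(W); every one is W ⇒ L
(6,7): moves to (2,7)(W), (6,6)(W), (6,5)(W), (5,6)(W); every one is W ⇒ L
(7,1): moves to (3,1)(W), (7,0)(W), (6,0)(W); every one is W ⇒ L
(7,4): moves to (3,4)(W), (7,3)(W), (7,2)(W), (6,3)(W); every one is W ⇒ L
(7,7): moves to (3,7)(W), (7,6)(W), (7,5)(W), (6,6)(W); every one is W ⇒ L
(8,0): the only move is to (4,0)(W), a W ⇒ L
(8,3): moves to (4,3)(W), (8,2)(W), (8,1)(W), (7,2)(W); every one is W ⇒ L
(8,6): moves to (4,6)(W), (8,5)(W), (8,4)(W), (7,5)(W); every one is W ⇒ L
(8,9): moves to (4,9)(W), (8,8)(W), (8,7)(W), (7,8)(W); every one is W ⇒ L
(9,0): the only move is to (5,0)(W), a W ⇒ L
(9,3): moves to (5,3)(W), (9,2)(W), (9,1)(W), (8,2)(W); every one is W ⇒ L
(9,6): moves to (5,6)(W), (9,5)(W), (9,4)(W), (8,5)(W); every one is W ⇒ L
(9,9): moves to (5,9)(W), (9,8)(W), (9,7)(W), (8,8)(W); every one is W ⇒ L
Every other cell has at least one move into one of the L cells above, so it is W.
L cells per row: a=0: 4, a=1: 4, a=2: 4, a=3: 4, a=4: 3, a=5: 3, a=6: 3, a=7: 3, a=8: 4, a=9: 4; total 36.

36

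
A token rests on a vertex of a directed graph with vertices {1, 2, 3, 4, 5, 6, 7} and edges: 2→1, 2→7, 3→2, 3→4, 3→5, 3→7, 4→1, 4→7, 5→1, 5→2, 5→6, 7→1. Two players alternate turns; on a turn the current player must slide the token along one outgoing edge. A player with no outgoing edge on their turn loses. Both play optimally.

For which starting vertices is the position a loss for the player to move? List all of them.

Compute win/loss labels from the base case upward. A position with no move is L. Any other position is W if it can reach an L in one move, else L.
Every edge goes from a vertex to one that appears earlier in the order 1, 6, 7, 2, 4, 5, 3, so processing vertices in that order labels each vertex after all of its successors.
1: no outgoing edge → L
6: no outgoing edge → L
7: W (go to 1, an L position)
2: W (go to 1, an L position)
4: W (go to 1, an L position)
5: W (go to 6, an L position)
3: L (options 5(W), 4(W), 2(W), 7(W) are all W)
The losing starting vertices are exactly the entries labelled L in this table (3 of them).

1, 3, 6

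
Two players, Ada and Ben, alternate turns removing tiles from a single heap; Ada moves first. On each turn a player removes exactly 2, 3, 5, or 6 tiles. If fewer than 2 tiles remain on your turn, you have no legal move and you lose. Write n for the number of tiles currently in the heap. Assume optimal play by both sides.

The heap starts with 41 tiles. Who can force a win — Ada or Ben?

Compute win/loss labels from the base case upward. A position with no move is L. Any other position is W if it can reach an L in one move, else L.
n=0: no move → L
n=1: no move → L
n=2: reaches L-position 0 → W
n=3: reaches L-position 1 → W
n=4: reaches L-position 1 → W
n=5: reaches L-position 0 → W
n=6: reaches L-position 1 → W
n=7: reaches L-position 1 → W
n=8: only reaches 6(W), 5(W), 3(W), 2(W), all W → L
n=9: only reaches 7(W), 6(W), 4(W), 3(W), all W → L
n=10: reaches L-position 8 → W
n=11: reaches L-position 9 → W
n=12: reaches L-position 9 → W
n=13: reaches L-position 8 → W
n=14: reaches L-position 9 → W
n=15: reaches L-position 9 → W
n=16: only reaches 14(W), 13(W), 11(W), 10(W), all W → L
n=17: only reaches 15(W), 14(W), 12(W), 11(W), all W → L
n=18: reaches L-position 16 → W
n=19: reaches L-position 17 → W
n=20: reaches L-position 17 → W
n=21: reaches L-position 16 → W
n=22: reaches L-position 17 → W
n=23: reaches L-position 17 → W
n=24: only reaches 22(W), 21(W), 19(W), 18(W), all W → L
n=25: only reaches 23(W), 22(W), 20(W), 19(W), all W → L
n=26: reaches L-position 24 → W
n=27: reaches L-position 25 → W
n=28: reaches L-position 25 → W
n=29: reaches L-position 24 → W
n=30: reaches L-position 25 → W
n=31: reaches L-position 25 → W
n=32: only reaches 30(W), 29(W), 27(W), 26(W), all W → L
n=33: only reaches 31(W), 30(W), 28(W), 27(W), all W → L
n=34: reaches L-position 32 → W
n=35: reaches L-position 33 → W
n=36: reaches L-position 33 → W
n=37: reaches L-position 32 → W
n=38: reaches L-position 33 → W
n=39: reaches L-position 33 → W
n=40: only reaches 38(W), 37(W), 35(W), 34(W), all W → L
n=41: only reaches 39(W), 38(W), 36(W), 35(W), all W → L
Every move from 41 reaches a W position, so the mover loses.

Ben wins.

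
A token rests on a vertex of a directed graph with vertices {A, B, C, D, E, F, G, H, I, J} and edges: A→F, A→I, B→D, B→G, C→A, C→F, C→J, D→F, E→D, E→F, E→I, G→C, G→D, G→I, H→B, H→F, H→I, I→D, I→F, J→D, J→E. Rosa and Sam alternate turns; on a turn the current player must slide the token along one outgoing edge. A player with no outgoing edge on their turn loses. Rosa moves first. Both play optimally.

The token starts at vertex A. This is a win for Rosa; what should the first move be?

Move to F.

Classify positions by backward induction: terminal positions (no move available) are L. From any other position, the mover wins iff some move reaches an L.
Every edge goes from a vertex to one that appears earlier in the order F, D, I, E, J, A, C, G, B, H, so processing vertices in that order labels each vertex after all of its successors.
F: no outgoing edge → L
D: can move to F, which is L ⇒ W
I: can move to F, which is L ⇒ W
E: can move to F, which is L ⇒ W
J: moves to E(W), D(W); every one is W ⇒ L
A: can move to F, which is L ⇒ W
C: can move to J, which is L ⇒ W
G: moves to C(W), I(W), D(W); every one is W ⇒ L
B: can move to G, which is L ⇒ W
H: can move to F, which is L ⇒ W
From A, the L positions reachable in one move are: F.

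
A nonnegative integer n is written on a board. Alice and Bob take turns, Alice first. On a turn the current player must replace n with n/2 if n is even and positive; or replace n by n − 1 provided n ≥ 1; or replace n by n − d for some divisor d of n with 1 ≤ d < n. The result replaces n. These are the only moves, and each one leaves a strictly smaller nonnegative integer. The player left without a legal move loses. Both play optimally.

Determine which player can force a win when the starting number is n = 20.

Alice wins.

Work bottom-up. With no move the player to move loses. Otherwise the position is W if at least one move leads to an L position for the opponent, and L if every move leads to a W.
n=0: no move → L
n=1: reaches L-position 0 → W
n=2: only reaches 1(W), which is W → L
n=3: reaches L-position 2 → W
n=4: reaches L-position 2 → W
n=5: only reaches 4(W), which is W → L
n=6: reaches L-position 5 → W
n=7: only reaches 6(W), which is W → L
n=8: reaches L-position 7 → W
n=9: only reaches 6(W), 8(W), all W → L
n=10: reaches L-position 5 → W
n=11: only reaches 10(W), which is W → L
n=12: reaches L-position 9 → W
n=13: only reaches 12(W), which is W → L
n=14: reaches L-position 7 → W
n=15: only reaches 10(W), 12(W), 14(W), all W → L
n=16: reaches L-position 15 → W
n=17: only reaches 16(W), which is W → L
n=18: reaches L-position 9 → W
n=19: only reaches 18(W), which is W → L
n=20: reaches L-position 15 → W
The starting position 20 is W: Alice should move to 15, handing over an L position.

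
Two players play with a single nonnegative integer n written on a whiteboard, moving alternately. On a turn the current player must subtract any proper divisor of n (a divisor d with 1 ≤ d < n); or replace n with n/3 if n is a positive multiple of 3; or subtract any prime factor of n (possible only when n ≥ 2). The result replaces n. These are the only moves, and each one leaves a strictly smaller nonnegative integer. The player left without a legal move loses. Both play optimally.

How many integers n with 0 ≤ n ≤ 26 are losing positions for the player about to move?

Label each position W (a win for the player to move) or L (a loss). A position with no legal move is L; any other position is W exactly when some move reaches an L, and L when every move reaches a W.
n=0: no move → L
n=1: no move → L
n=2: W (go to 0, an L position)
n=3: W (go to 0, an L position)
n=4: L (options 2(W), 3(W) are all W)
n=5: W (go to 0, an L position)
n=6: W (go to 4, an L position)
n=7: W (go to 0, an L position)
n=8: W (go to 4, an L position)
n=9: L (options 3(W), 6(W), 8(W) are all W)
n=10: W (go to 9, an L position)
n=11: W (go to 0, an L position)
n=12: W (go to 4, an L position)
n=13: W (go to 0, an L position)
n=14: L (options 7(W), 12(W), 13(W) are all W)
n=15: W (go to 14, an L position)
n=16: W (go to 14, an L position)
n=17: W (go to 0, an L position)
n=18: W (go to 9, an L position)
n=19: W (go to 0, an L position)
n=20: L (options 10(W), 15(W), 16(W), 18(W), 19(W) are all W)
n=21: W (go to 14, an L position)
n=22: W (go to 20, an L position)
n=23: W (go to 0, an L position)
n=24: W (go to 20, an L position)
n=25: W (go to 20, an L position)
n=26: L (options 13(W), 24(W), 25(W) are all W)
L entries with 0 ≤ n ≤ 26: n = 0, 1, 4, 9, 14, 20, 26; that makes 7.

7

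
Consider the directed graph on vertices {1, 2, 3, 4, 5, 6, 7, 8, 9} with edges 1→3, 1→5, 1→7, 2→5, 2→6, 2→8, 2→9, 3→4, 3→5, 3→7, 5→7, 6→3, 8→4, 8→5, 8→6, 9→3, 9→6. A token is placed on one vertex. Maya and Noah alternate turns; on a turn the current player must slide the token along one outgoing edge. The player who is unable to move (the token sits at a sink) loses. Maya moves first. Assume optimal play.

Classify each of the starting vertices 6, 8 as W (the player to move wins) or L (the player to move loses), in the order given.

Use the standard recursion: the mover loses at a terminal position; elsewhere, the mover wins exactly when some move hands the opponent an L position.
Every edge goes from a vertex to one that appears earlier in the order 4, 7, 5, 3, 6, 8, 9, 1, 2, so processing vertices in that order labels each vertex after all of its successors.
4: no outgoing edge → L
7: no outgoing edge → L
5: →7(L), so W
3: →7(L), so W
6: →3(W) only, which is W, so L
8: →6(L), so W
9: →6(L), so W
1: →7(L), so W
2: →6(L), so W

6: L, 8: W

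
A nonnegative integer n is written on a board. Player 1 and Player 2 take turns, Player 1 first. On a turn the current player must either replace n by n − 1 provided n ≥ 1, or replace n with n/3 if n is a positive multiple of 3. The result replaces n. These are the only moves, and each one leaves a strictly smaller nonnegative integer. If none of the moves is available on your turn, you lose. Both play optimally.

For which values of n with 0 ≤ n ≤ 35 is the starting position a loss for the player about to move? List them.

0, 2, 4, 7, 9, 11, 13, 15, 17, 19, 22, 24, 26, 28, 30, 32, 34

Build the W/L table. Terminal = L. A non-terminal position is W if it has a move to some L; otherwise it is L.
n=0: no move → L
n=1: can move to 0, which is L ⇒ W
n=2: the only move is to 1(W), a W ⇒ L
n=3: can move to 2, which is L ⇒ W
n=4: the only move is to 3(W), a W ⇒ L
n=5: can move to 4, which is L ⇒ W
n=6: can move to 2, which is L ⇒ W
n=7: the only move is to 6(W), a W ⇒ L
n=8: can move to 7, which is L ⇒ W
n=9: moves to 3(W), 8(W); every one is W ⇒ L
n=10: can move to 9, which is L ⇒ W
n=11: the only move is to 10(W), a W ⇒ L
n=12: can move to 4, which is L ⇒ W
n=13: the only move is to 12(W), a W ⇒ L
n=14: can move to 13, which is L ⇒ W
n=15: moves to 5(W), 14(W); every one is W ⇒ L
n=16: can move to 15, which is L ⇒ W
n=17: the only move is to 16(W), a W ⇒ L
n=18: can move to 17, which is L ⇒ W
n=19: the only move is to 18(W), a W ⇒ L
n=20: can move to 19, which is L ⇒ W
n=21: can move to 7, which is L ⇒ W
n=22: the only move is to 21(W), a W ⇒ L
n=23: can move to 22, which is L ⇒ W
n=24: moves to 8(W), 23(W); every one is W ⇒ L
n=25: can move to 24, which is L ⇒ W
n=26: the only move is to 25(W), a W ⇒ L
n=27: can move to 9, which is L ⇒ W
n=28: the only move is to 27(W), a W ⇒ L
n=29: can move to 28, which is L ⇒ W
n=30: moves to 10(W), 29(W); every one is W ⇒ L
n=31: can move to 30, which is L ⇒ W
n=32: the only move is to 31(W), a W ⇒ L
n=33: can move to 11, which is L ⇒ W
n=34: the only move is to 33(W), a W ⇒ L
n=35: can move to 34, which is L ⇒ W
Reading off the rows marked L gives the requested list; there are 17 such values of n.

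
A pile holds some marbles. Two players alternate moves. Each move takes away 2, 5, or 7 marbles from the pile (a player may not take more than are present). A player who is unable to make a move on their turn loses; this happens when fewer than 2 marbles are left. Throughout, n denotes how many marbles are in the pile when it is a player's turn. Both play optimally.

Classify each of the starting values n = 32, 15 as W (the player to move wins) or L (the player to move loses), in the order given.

Use the standard recursion: the mover loses at a terminal position; elsewhere, the mover wins exactly when some move hands the opponent an L position.
n=0: no move → L
n=1: no move → L
n=2: can move to 0, which is L ⇒ W
n=3: can move to 1, which is L ⇒ W
n=4: the only move is to 2(W), a W ⇒ L
n=5: can move to 0, which is L ⇒ W
n=6: can move to 4, which is L ⇒ W
n=7: can move to 0, which is L ⇒ W
n=8: can move to 1, which is L ⇒ W
n=9: can move to 4, which is L ⇒ W
n=10: moves to 8(W), 5(W), 3(W); every one is W ⇒ L
n=11: can move to 4, which is L ⇒ W
n=12: can move to 10, which is L ⇒ W
n=13: moves to 11(W), 8(W), 6(W); every one is W ⇒ L
n=14: moves to 12(W), 9(W), 7(W); every one is W ⇒ L
n=15: can move to 13, which is L ⇒ W
n=16: can move to 14, which is L ⇒ W
n=17: can move to 10, which is L ⇒ W
n=18: can move to 13, which is L ⇒ W
n=19: can move to 14, which is L ⇒ W
n=20: can move to 13, which is L ⇒ W
n=21: can move to 14, which is L ⇒ W
n=22: moves to 20(W), 17(W), 15(W); every one is W ⇒ L
n=23: moves to 21(W), 18(W), 16(W); every one is W ⇒ L
n=24: can move to 22, which is L ⇒ W
n=25: can move to 23, which is L ⇒ W
n=26: moves to 24(W), 21(W), 19(W); every one is W ⇒ L
n=27: can move to 22, which is L ⇒ W
n=28: can move to 26, which is L ⇒ W
n=29: can move to 22, which is L ⇒ W
n=30: can move to 23, which is L ⇒ W
n=31: can move to 26, which is L ⇒ W
n=32: moves to 30(W), 27(W), 25(W); every one is W ⇒ L

32: L, 15: W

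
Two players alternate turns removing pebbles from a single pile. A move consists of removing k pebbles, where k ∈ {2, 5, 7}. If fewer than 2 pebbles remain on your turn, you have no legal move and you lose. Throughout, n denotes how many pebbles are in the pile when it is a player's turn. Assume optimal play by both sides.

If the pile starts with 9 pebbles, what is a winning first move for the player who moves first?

Use the standard recursion: the mover loses at a terminal position; elsewhere, the mover wins exactly when some move hands the opponent an L position.
n=0: no move → L
n=1: no move → L
n=2: W (go to 0, an L position)
n=3: W (go to 1, an L position)
n=4: L (sole option 2(W) is W)
n=5: W (go to 0, an L position)
n=6: W (go to 4, an L position)
n=7: W (go to 0, an L position)
n=8: W (go to 1, an L position)
n=9: W (go to 4, an L position)
From 9, the L positions reachable in one move are: 4.

Remove 5, leaving 4.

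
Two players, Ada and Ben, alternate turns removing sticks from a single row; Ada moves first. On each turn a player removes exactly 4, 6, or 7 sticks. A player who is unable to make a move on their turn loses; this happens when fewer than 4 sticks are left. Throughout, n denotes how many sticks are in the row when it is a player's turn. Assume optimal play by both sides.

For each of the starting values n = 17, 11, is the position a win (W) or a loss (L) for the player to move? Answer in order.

17: W, 11: L

Build the W/L table. Terminal = L. A non-terminal position is W if it has a move to some L; otherwise it is L.
n=0: no move → L
n=1: no move → L
n=2: no move → L
n=3: no move → L
n=4: reaches L-position 0 → W
n=5: reaches L-position 1 → W
n=6: reaches L-position 2 → W
n=7: reaches L-position 3 → W
n=8: reaches L-position 2 → W
n=9: reaches L-position 3 → W
n=10: reaches L-position 3 → W
n=11: only reaches 7(W), 5(W), 4(W), all W → L
n=12: only reaches 8(W), 6(W), 5(W), all W → L
n=13: only reaches 9(W), 7(W), 6(W), all W → L
n=14: only reaches 10(W), 8(W), 7(W), all W → L
n=15: reaches L-position 11 → W
n=16: reaches L-position 12 → W
n=17: reaches L-position 13 → W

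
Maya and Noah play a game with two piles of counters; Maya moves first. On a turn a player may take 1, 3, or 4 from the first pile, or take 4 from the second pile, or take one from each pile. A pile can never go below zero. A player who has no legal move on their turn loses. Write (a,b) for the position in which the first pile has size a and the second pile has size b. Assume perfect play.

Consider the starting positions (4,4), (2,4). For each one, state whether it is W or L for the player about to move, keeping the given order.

(4,4): L, (2,4): W

Label each position W (a win for the player to move) or L (a loss). A position with no legal move is L; any other position is W exactly when some move reaches an L, and L when every move reaches a W.
No move ever increases a pile, so every position that can arise here has a ≤ 4 and b ≤ 4; it is enough to label the cells with 0 ≤ a ≤ 4 and 0 ≤ b ≤ 4.
Every move lowers a or b (never raises either), so fill the grid row by row in increasing a, and left to right within a row: each cell's successors are then already labelled.
      b=0  b=1  b=2  b=3  b=4
a=0:    L    L    L    L    W
a=1:    W    W    W    W    W
a=2:    L    L    L    L    W
a=3:    W    W    W    W    W
a=4:    W    W    W    W    L
Cells with no legal move (terminal, hence L): (0,0), (0,1), (0,2), (0,3).
The remaining L cells, each justified by listing all of its moves:
(2,0): only reaches (1,0)(W), which is W → L
(2,1): only reaches (1,1)(W), (1,0)(W), all W → L
(2,2): only reaches (1,2)(W), (1,1)(W), all W → L
(2,3): only reaches (1,3)(W), (1,2)(W), all W → L
(4,4): only reaches (3,4)(W), (1,4)(W), (0,4)(W), (4,0)(W), (3,3)(W), all W → L
Every other cell has at least one move into one of the L cells above, so it is W.
(4,4): one of the L cells justified above, so L
(2,4): the move to (2,0) reaches an L cell, so W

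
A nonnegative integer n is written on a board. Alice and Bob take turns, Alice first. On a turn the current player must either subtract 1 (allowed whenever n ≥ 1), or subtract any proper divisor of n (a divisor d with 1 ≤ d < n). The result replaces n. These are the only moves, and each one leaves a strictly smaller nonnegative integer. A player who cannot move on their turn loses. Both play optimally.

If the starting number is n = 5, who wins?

Label each position W (a win for the player to move) or L (a loss). A position with no legal move is L; any other position is W exactly when some move reaches an L, and L when every move reaches a W.
n=0: no move → L
n=1: can move to 0, which is L ⇒ W
n=2: the only move is to 1(W), a W ⇒ L
n=3: can move to 2, which is L ⇒ W
n=4: can move to 2, which is L ⇒ W
n=5: the only move is to 4(W), a W ⇒ L
The starting position 5 is L: whatever Alice does, the opponent receives a W position.

Bob wins.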